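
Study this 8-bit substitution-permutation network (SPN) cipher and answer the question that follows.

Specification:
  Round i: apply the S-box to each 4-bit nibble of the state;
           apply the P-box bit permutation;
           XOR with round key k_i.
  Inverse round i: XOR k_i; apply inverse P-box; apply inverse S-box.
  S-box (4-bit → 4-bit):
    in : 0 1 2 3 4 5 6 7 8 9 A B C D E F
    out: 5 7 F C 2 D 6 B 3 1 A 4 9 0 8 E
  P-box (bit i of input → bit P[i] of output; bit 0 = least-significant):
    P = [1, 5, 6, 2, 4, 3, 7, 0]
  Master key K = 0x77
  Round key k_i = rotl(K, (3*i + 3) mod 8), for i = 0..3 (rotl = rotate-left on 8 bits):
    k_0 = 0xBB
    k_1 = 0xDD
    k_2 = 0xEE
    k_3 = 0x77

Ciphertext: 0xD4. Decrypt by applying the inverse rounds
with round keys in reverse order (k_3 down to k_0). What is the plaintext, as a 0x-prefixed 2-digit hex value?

s_0 = ciphertext = 0xD4
s_1 = InvRound(s_0, k_3) = 0x38
s_2 = InvRound(s_1, k_2) = 0x05
s_3 = InvRound(s_2, k_1) = 0x1B
s_4 = InvRound(s_3, k_0) = 0xB4

0xB4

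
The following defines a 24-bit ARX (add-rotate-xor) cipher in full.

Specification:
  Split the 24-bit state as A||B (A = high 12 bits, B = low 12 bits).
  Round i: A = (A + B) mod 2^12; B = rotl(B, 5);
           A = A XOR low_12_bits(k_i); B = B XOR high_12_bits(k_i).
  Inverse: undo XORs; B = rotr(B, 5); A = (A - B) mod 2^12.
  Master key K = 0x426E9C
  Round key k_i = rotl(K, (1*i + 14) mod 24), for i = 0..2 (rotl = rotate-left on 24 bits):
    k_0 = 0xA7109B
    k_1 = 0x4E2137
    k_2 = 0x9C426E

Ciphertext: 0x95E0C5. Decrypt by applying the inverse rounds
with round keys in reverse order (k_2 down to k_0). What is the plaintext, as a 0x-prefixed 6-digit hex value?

0xE2B87A

s_0 = ciphertext = 0x95E0C5
s_1 = InvRound(s_0, k_2) = 0xA680C8
s_2 = InvRound(s_1, k_1) = 0x63E521
s_3 = InvRound(s_2, k_0) = 0xE2B87A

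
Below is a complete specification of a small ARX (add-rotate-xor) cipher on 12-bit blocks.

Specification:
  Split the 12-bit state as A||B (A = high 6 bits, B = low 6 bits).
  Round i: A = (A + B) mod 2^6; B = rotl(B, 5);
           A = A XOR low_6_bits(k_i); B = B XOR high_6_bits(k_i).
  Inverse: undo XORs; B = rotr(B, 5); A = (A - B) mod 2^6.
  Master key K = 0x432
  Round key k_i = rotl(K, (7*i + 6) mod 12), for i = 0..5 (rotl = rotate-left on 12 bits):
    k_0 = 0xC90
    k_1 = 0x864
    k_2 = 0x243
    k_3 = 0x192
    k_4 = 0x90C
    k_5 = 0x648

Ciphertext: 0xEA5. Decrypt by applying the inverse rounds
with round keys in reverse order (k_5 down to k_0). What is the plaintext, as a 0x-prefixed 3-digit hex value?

0x065

s_0 = ciphertext = 0xEA5
s_1 = InvRound(s_0, k_5) = 0xE79
s_2 = InvRound(s_1, k_4) = 0xEFA
s_3 = InvRound(s_2, k_3) = 0xC39
s_4 = InvRound(s_3, k_2) = 0x4A1
s_5 = InvRound(s_4, k_1) = 0xD80
s_6 = InvRound(s_5, k_0) = 0x065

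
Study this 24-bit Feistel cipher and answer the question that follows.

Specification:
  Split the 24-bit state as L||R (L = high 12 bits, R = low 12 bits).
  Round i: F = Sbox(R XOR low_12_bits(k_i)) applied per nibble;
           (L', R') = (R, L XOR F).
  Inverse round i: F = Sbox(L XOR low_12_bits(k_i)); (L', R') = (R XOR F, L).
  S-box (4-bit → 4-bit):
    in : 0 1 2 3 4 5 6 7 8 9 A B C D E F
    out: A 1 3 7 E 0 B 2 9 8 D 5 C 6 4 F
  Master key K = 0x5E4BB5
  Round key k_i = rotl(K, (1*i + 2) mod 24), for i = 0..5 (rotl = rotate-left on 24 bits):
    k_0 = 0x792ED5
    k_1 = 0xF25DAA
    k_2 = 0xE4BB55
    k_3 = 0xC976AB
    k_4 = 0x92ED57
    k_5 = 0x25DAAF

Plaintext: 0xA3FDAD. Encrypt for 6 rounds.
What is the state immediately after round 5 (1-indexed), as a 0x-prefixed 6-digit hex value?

0x5468D9

s_0 = plaintext = 0xA3FDAD
s_1 = Round(s_0, k_0) = 0xDADD16
s_2 = Round(s_1, k_1) = 0xD167F1
s_3 = Round(s_2, k_2) = 0x7F11C8
s_4 = Round(s_3, k_3) = 0x1C8546
s_5 = Round(s_4, k_4) = 0x5468D9
s_6 = Round(s_5, k_5) = 0x8D966D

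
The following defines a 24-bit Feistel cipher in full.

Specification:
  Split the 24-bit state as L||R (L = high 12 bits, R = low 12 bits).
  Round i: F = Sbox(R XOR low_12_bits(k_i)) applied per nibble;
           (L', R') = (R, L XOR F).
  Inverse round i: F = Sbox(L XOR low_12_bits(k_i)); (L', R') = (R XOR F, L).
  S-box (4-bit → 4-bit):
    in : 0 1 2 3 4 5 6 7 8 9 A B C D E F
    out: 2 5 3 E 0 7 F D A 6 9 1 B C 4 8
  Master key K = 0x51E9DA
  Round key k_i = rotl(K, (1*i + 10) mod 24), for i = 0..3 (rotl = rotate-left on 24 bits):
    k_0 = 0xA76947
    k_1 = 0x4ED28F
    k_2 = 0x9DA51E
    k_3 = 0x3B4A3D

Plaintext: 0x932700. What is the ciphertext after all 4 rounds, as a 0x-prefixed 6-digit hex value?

0x414B24

s_0 = plaintext = 0x932700
s_1 = Round(s_0, k_0) = 0x700D3F
s_2 = Round(s_1, k_1) = 0xD3FF12
s_3 = Round(s_2, k_2) = 0xF12414
s_4 = Round(s_3, k_3) = 0x414B24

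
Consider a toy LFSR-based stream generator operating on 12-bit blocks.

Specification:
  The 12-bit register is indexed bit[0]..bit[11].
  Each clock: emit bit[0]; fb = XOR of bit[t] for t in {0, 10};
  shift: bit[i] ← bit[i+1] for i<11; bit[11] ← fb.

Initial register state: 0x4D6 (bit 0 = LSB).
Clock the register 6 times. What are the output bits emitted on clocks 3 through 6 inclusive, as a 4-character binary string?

1010

reg_0 = 0x4D6
clock 1: out=0, reg = 0xA6B
clock 2: out=1, reg = 0xD35
clock 3: out=1, reg = 0x69A
clock 4: out=0, reg = 0xB4D
clock 5: out=1, reg = 0xDA6
clock 6: out=0, reg = 0xED3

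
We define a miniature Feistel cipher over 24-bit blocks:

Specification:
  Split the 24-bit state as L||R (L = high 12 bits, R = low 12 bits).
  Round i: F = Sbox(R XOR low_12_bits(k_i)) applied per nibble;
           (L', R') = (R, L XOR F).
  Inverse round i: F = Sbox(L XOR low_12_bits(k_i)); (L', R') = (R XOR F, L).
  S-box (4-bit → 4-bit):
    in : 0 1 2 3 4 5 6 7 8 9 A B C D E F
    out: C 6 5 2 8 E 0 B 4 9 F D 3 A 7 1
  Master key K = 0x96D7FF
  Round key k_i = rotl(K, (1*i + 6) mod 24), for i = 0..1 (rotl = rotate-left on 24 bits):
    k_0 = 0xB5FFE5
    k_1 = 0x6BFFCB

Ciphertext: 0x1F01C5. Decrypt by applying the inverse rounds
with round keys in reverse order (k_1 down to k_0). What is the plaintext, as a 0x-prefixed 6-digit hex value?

0x83A6E8

s_0 = ciphertext = 0x1F01C5
s_1 = InvRound(s_0, k_1) = 0x6E81F0
s_2 = InvRound(s_1, k_0) = 0x83A6E8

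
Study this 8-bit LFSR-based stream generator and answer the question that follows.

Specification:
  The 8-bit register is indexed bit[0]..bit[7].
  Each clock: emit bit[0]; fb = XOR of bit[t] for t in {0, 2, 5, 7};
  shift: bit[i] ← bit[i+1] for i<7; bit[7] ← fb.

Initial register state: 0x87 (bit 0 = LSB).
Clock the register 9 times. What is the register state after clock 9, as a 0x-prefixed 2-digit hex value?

0x8C

reg_0 = 0x87
clock 1: out=1, reg = 0xC3
clock 2: out=1, reg = 0x61
clock 3: out=1, reg = 0x30
clock 4: out=0, reg = 0x98
clock 5: out=0, reg = 0xCC
clock 6: out=0, reg = 0x66
clock 7: out=0, reg = 0x33
clock 8: out=1, reg = 0x19
clock 9: out=1, reg = 0x8C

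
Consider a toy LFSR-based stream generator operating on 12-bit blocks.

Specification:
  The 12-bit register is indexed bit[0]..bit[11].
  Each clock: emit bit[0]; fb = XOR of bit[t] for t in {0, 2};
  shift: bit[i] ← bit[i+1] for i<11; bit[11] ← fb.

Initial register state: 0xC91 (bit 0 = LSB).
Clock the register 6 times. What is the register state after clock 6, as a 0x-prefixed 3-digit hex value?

0xD72

reg_0 = 0xC91
clock 1: out=1, reg = 0xE48
clock 2: out=0, reg = 0x724
clock 3: out=0, reg = 0xB92
clock 4: out=0, reg = 0x5C9
clock 5: out=1, reg = 0xAE4
clock 6: out=0, reg = 0xD72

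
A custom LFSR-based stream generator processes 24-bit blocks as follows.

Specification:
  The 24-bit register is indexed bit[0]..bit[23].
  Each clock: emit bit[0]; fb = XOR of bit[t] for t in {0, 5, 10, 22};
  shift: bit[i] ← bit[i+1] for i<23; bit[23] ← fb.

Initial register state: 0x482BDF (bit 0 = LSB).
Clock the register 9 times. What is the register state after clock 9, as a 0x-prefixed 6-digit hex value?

reg_0 = 0x482BDF
clock 1: out=1, reg = 0x2415EF
clock 2: out=1, reg = 0x920AF7
clock 3: out=1, reg = 0x49057B
clock 4: out=1, reg = 0x2482BD
clock 5: out=1, reg = 0x12415E
clock 6: out=0, reg = 0x0920AF
clock 7: out=1, reg = 0x049057
clock 8: out=1, reg = 0x82482B
clock 9: out=1, reg = 0x412415

0x412415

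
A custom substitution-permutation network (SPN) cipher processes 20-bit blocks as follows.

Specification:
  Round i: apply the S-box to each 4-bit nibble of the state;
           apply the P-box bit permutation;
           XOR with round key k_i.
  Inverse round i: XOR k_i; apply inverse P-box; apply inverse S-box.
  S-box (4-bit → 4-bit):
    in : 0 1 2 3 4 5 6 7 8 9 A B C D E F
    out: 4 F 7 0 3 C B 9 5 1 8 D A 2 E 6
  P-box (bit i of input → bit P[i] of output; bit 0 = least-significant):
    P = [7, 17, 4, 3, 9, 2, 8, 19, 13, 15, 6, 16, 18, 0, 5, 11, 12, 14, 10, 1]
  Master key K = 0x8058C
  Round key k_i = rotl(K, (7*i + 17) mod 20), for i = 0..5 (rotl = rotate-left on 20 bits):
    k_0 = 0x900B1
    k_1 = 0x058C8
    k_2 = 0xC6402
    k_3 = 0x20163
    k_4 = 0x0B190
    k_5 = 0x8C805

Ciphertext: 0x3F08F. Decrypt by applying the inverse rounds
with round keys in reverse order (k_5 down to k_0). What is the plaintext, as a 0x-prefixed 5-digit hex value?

0x6B3B9

s_0 = ciphertext = 0x3F08F
s_1 = InvRound(s_0, k_5) = 0x7A7A6
s_2 = InvRound(s_1, k_4) = 0xB8A4F
s_3 = InvRound(s_2, k_3) = 0x35C1A
s_4 = InvRound(s_3, k_2) = 0x977AE
s_5 = InvRound(s_4, k_1) = 0x55B13
s_6 = InvRound(s_5, k_0) = 0x6B3B9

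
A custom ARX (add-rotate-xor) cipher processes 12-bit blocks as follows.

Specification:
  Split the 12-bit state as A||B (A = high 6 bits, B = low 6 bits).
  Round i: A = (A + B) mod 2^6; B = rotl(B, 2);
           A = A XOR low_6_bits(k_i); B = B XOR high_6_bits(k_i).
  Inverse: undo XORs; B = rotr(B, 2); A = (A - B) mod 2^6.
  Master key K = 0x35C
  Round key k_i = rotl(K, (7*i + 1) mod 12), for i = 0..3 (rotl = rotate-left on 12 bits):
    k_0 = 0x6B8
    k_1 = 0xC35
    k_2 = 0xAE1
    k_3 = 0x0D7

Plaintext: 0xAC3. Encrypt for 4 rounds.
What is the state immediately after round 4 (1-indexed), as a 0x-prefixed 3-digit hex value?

0x9F7

s_0 = plaintext = 0xAC3
s_1 = Round(s_0, k_0) = 0x596
s_2 = Round(s_1, k_1) = 0x669
s_3 = Round(s_2, k_2) = 0x8CD
s_4 = Round(s_3, k_3) = 0x9F7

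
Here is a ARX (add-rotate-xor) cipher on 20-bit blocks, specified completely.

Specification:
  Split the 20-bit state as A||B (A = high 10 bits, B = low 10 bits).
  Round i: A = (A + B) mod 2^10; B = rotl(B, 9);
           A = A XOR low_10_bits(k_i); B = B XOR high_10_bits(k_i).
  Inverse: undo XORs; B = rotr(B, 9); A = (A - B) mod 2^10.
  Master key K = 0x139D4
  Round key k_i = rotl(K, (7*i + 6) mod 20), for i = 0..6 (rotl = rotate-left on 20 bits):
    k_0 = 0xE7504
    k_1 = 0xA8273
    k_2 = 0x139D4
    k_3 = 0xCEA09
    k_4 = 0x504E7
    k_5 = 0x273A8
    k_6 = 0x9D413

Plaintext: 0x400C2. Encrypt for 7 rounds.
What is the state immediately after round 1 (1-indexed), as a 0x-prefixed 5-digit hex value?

s_0 = plaintext = 0x400C2
s_1 = Round(s_0, k_0) = 0x31BFC
s_2 = Round(s_1, k_1) = 0xAC75E
s_3 = Round(s_2, k_2) = 0xF6DE1
s_4 = Round(s_3, k_3) = 0xED5CA
s_5 = Round(s_4, k_4) = 0x661A4
s_6 = Round(s_5, k_5) = 0x2504E
s_7 = Round(s_6, k_6) = 0x3C652

0x31BFC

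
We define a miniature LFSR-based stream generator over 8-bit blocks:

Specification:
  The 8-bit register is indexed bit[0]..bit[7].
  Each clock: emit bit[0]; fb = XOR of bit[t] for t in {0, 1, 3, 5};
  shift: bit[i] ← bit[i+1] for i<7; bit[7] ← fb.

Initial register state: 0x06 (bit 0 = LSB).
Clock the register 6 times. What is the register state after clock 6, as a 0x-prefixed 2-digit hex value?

reg_0 = 0x06
clock 1: out=0, reg = 0x83
clock 2: out=1, reg = 0x41
clock 3: out=1, reg = 0xA0
clock 4: out=0, reg = 0xD0
clock 5: out=0, reg = 0x68
clock 6: out=0, reg = 0x34

0x34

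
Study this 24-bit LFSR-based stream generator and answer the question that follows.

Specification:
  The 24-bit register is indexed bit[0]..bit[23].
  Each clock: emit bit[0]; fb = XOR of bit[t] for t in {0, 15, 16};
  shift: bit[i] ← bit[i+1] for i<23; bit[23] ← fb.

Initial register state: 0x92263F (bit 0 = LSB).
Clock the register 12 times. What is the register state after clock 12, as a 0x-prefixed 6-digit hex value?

0xC89922

reg_0 = 0x92263F
clock 1: out=1, reg = 0xC9131F
clock 2: out=1, reg = 0x64898F
clock 3: out=1, reg = 0x3244C7
clock 4: out=1, reg = 0x992263
clock 5: out=1, reg = 0x4C9131
clock 6: out=1, reg = 0x264898
clock 7: out=0, reg = 0x13244C
clock 8: out=0, reg = 0x899226
clock 9: out=0, reg = 0x44C913
clock 10: out=1, reg = 0x226489
clock 11: out=1, reg = 0x913244
clock 12: out=0, reg = 0xC89922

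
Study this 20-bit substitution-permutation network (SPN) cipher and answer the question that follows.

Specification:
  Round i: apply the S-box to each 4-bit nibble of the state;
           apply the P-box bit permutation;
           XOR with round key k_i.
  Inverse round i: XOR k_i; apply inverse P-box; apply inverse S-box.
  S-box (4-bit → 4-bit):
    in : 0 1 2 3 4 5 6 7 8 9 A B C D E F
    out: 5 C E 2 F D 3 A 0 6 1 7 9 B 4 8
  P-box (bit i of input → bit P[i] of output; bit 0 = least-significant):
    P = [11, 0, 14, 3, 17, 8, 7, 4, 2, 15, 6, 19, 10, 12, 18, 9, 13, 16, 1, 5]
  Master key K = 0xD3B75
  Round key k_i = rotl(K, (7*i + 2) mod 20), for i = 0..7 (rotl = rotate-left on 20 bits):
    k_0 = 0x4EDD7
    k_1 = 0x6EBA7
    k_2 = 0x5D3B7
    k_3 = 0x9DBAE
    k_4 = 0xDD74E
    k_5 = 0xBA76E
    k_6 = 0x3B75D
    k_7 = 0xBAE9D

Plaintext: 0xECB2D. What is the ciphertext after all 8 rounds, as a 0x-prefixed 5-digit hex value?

0x175F1

s_0 = plaintext = 0xECB2D
s_1 = Round(s_0, k_0) = 0x46208
s_2 = Round(s_1, k_1) = 0xD5F45
s_3 = Round(s_2, k_2) = 0xABC0F
s_4 = Round(s_3, k_3) = 0x7EF22
s_5 = Round(s_4, k_4) = 0x096F7
s_6 = Round(s_5, k_5) = 0xF1771
s_7 = Round(s_6, k_6) = 0xF7465
s_8 = Round(s_7, k_7) = 0x175F1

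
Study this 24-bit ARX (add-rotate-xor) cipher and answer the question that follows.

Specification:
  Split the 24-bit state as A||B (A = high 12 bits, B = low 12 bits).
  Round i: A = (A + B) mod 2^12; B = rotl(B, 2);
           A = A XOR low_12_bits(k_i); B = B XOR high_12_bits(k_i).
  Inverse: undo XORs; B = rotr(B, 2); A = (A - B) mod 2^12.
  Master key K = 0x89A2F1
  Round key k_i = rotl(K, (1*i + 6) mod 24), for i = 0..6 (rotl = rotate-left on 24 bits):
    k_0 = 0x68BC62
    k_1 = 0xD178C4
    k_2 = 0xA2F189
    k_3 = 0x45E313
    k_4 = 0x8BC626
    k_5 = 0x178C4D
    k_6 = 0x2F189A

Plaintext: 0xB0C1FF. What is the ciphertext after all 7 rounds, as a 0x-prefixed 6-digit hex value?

s_0 = plaintext = 0xB0C1FF
s_1 = Round(s_0, k_0) = 0x169177
s_2 = Round(s_1, k_1) = 0xA248CB
s_3 = Round(s_2, k_2) = 0x366901
s_4 = Round(s_3, k_3) = 0xF74058
s_5 = Round(s_4, k_4) = 0x9EA9DC
s_6 = Round(s_5, k_5) = 0xF8B60A
s_7 = Round(s_6, k_6) = 0xD0FAD8

0xD0FAD8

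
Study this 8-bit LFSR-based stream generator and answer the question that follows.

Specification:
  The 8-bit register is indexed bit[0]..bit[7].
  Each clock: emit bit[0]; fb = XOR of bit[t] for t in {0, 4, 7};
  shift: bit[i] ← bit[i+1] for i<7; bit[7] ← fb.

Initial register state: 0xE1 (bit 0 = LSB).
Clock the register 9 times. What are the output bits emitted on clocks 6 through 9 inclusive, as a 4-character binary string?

1110

reg_0 = 0xE1
clock 1: out=1, reg = 0x70
clock 2: out=0, reg = 0xB8
clock 3: out=0, reg = 0x5C
clock 4: out=0, reg = 0xAE
clock 5: out=0, reg = 0xD7
clock 6: out=1, reg = 0xEB
clock 7: out=1, reg = 0x75
clock 8: out=1, reg = 0x3A
clock 9: out=0, reg = 0x9D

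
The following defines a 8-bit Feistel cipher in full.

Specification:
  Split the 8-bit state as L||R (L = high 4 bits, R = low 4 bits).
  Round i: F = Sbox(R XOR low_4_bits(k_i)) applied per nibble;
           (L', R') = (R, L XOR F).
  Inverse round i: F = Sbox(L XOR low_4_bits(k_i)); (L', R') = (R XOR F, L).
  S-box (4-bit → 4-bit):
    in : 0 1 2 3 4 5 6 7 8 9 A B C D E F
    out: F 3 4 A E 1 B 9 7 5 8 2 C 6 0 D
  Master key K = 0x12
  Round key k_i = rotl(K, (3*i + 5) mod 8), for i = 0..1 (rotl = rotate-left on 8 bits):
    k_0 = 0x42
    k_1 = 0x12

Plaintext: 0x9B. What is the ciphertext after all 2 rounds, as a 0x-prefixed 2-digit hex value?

s_0 = plaintext = 0x9B
s_1 = Round(s_0, k_0) = 0xBC
s_2 = Round(s_1, k_1) = 0xCB

0xCB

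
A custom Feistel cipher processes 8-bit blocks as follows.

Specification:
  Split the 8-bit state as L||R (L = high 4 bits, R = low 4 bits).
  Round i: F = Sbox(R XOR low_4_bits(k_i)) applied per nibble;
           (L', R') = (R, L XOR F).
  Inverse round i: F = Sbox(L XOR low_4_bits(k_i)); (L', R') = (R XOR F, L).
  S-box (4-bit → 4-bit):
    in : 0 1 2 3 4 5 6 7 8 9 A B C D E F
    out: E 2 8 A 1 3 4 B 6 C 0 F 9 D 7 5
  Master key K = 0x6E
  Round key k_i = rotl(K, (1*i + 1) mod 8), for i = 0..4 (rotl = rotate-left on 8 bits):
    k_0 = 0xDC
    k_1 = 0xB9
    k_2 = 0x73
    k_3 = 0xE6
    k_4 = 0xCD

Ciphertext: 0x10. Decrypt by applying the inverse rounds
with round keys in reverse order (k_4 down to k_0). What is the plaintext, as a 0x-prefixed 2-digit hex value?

s_0 = ciphertext = 0x10
s_1 = InvRound(s_0, k_4) = 0x91
s_2 = InvRound(s_1, k_3) = 0x49
s_3 = InvRound(s_2, k_2) = 0x24
s_4 = InvRound(s_3, k_1) = 0xB2
s_5 = InvRound(s_4, k_0) = 0x9B

0x9B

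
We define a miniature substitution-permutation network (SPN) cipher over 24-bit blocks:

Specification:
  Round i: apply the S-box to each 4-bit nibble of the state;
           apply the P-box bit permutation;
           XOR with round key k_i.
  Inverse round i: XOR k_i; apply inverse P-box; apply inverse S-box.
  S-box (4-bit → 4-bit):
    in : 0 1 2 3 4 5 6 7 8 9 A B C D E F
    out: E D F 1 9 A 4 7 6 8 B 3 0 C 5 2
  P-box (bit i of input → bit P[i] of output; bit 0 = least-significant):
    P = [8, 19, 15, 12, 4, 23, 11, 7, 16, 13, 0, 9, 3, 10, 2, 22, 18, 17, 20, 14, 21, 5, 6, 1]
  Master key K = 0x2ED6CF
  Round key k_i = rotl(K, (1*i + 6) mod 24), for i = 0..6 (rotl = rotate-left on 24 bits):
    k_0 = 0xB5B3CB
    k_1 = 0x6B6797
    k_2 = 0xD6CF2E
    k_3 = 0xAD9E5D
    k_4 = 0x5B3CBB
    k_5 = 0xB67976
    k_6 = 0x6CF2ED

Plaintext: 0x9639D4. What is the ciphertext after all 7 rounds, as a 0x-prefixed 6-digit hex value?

s_0 = plaintext = 0x9639D4
s_1 = Round(s_0, k_0) = 0xA5A841
s_2 = Round(s_1, k_1) = 0x09922C
s_3 = Round(s_2, k_2) = 0x17A5DD
s_4 = Round(s_3, k_3) = 0xDB2097
s_5 = Round(s_4, k_4) = 0x159B74
s_6 = Round(s_5, k_5) = 0x550024
s_7 = Round(s_6, k_6) = 0xAE8D5A

0xAE8D5A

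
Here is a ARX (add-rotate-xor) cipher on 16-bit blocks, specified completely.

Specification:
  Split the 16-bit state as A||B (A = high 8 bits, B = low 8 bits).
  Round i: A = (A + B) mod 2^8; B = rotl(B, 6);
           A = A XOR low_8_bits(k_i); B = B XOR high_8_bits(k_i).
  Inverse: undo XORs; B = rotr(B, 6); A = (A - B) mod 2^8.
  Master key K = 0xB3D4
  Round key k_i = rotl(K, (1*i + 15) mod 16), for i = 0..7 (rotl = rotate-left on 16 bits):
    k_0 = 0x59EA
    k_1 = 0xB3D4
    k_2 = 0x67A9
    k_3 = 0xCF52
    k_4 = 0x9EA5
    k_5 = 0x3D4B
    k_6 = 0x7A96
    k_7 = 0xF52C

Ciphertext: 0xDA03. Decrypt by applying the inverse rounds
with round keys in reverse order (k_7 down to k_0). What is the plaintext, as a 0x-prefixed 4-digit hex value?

s_0 = ciphertext = 0xDA03
s_1 = InvRound(s_0, k_7) = 0x1BDB
s_2 = InvRound(s_1, k_6) = 0x0786
s_3 = InvRound(s_2, k_5) = 0x5EEE
s_4 = InvRound(s_3, k_4) = 0x3AC1
s_5 = InvRound(s_4, k_3) = 0x3038
s_6 = InvRound(s_5, k_2) = 0x1C7D
s_7 = InvRound(s_6, k_1) = 0x8D3B
s_8 = InvRound(s_7, k_0) = 0xDE89

0xDE89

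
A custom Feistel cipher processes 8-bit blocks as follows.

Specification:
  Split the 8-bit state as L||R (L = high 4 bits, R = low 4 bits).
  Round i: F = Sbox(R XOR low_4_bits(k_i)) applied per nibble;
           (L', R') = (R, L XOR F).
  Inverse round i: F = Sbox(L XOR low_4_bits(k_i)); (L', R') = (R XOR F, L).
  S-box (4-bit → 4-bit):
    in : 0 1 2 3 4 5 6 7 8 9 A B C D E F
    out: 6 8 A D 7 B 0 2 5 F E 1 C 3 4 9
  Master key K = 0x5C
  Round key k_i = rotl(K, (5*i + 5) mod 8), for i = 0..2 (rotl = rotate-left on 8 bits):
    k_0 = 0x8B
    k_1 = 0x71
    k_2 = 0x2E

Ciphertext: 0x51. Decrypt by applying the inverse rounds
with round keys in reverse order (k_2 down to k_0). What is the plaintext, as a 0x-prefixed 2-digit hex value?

0x0D

s_0 = ciphertext = 0x51
s_1 = InvRound(s_0, k_2) = 0x05
s_2 = InvRound(s_1, k_1) = 0xD0
s_3 = InvRound(s_2, k_0) = 0x0D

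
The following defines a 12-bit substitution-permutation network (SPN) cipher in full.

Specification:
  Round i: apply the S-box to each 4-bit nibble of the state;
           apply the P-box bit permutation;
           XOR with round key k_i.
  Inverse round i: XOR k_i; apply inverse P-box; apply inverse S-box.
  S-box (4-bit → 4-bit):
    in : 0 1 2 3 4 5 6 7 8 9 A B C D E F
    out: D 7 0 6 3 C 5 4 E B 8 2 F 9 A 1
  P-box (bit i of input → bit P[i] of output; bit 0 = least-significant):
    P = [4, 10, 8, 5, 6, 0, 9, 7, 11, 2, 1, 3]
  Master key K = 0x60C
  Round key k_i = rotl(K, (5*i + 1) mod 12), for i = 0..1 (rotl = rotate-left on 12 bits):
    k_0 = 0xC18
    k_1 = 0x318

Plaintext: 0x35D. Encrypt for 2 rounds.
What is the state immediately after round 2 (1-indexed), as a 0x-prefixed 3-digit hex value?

0x7B4

s_0 = plaintext = 0x35D
s_1 = Round(s_0, k_0) = 0xEAE
s_2 = Round(s_1, k_1) = 0x7B4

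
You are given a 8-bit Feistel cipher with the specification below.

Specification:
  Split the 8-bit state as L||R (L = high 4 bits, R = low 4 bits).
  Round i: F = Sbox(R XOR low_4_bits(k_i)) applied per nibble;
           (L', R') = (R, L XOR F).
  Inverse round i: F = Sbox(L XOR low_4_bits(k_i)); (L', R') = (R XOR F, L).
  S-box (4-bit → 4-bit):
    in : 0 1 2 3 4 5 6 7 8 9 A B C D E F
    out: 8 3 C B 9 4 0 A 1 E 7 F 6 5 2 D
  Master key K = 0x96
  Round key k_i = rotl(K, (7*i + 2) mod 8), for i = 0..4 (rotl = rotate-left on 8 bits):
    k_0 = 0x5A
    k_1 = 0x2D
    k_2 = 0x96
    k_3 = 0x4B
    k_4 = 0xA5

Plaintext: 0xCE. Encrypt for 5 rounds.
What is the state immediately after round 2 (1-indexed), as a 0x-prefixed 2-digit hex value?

s_0 = plaintext = 0xCE
s_1 = Round(s_0, k_0) = 0xE5
s_2 = Round(s_1, k_1) = 0x5F
s_3 = Round(s_2, k_2) = 0xFB
s_4 = Round(s_3, k_3) = 0xB7
s_5 = Round(s_4, k_4) = 0x77

0x5F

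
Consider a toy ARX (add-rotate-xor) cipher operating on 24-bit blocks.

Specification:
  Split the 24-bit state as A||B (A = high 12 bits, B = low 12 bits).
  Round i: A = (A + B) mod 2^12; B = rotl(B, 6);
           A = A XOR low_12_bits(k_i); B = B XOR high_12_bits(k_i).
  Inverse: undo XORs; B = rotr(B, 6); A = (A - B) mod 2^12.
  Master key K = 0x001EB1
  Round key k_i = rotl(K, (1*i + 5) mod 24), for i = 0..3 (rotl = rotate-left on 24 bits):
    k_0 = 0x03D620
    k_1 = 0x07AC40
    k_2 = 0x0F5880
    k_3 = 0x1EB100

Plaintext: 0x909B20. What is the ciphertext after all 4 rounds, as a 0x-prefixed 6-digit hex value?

s_0 = plaintext = 0x909B20
s_1 = Round(s_0, k_0) = 0x209811
s_2 = Round(s_1, k_1) = 0x65A41A
s_3 = Round(s_2, k_2) = 0x2F4665
s_4 = Round(s_3, k_3) = 0x8598B2

0x8598B2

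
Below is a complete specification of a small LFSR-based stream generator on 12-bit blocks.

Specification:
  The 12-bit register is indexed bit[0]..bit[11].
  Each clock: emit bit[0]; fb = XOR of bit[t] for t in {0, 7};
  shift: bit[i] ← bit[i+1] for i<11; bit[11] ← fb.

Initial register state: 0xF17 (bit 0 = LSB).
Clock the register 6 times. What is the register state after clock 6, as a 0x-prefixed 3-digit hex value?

0xA7C

reg_0 = 0xF17
clock 1: out=1, reg = 0xF8B
clock 2: out=1, reg = 0x7C5
clock 3: out=1, reg = 0x3E2
clock 4: out=0, reg = 0x9F1
clock 5: out=1, reg = 0x4F8
clock 6: out=0, reg = 0xA7C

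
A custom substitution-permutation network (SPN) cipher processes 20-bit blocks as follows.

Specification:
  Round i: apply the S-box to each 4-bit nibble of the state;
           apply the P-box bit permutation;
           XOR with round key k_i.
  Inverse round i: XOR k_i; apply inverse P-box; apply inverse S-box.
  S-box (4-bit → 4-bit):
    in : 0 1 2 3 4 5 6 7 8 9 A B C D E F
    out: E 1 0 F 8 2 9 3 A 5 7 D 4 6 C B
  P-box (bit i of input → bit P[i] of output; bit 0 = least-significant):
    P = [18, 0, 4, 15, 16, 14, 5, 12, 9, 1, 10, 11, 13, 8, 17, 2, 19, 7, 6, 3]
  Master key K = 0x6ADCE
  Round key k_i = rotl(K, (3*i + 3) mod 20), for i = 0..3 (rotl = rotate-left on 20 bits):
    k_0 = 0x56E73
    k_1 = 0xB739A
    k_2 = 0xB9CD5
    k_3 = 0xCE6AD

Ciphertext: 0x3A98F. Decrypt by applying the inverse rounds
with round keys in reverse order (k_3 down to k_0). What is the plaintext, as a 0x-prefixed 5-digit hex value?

s_0 = ciphertext = 0x3A98F
s_1 = InvRound(s_0, k_3) = 0x1D3A1
s_2 = InvRound(s_1, k_2) = 0x90BDC
s_3 = InvRound(s_2, k_1) = 0xCB882
s_4 = InvRound(s_3, k_0) = 0xA2930

0xA2930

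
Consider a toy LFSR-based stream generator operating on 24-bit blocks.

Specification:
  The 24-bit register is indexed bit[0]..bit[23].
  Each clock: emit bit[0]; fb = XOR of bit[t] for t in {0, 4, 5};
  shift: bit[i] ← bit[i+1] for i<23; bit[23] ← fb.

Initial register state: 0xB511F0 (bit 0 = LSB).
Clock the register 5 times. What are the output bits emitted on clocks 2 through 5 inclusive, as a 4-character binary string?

0001

reg_0 = 0xB511F0
clock 1: out=0, reg = 0x5A88F8
clock 2: out=0, reg = 0x2D447C
clock 3: out=0, reg = 0x16A23E
clock 4: out=0, reg = 0x0B511F
clock 5: out=1, reg = 0x05A88F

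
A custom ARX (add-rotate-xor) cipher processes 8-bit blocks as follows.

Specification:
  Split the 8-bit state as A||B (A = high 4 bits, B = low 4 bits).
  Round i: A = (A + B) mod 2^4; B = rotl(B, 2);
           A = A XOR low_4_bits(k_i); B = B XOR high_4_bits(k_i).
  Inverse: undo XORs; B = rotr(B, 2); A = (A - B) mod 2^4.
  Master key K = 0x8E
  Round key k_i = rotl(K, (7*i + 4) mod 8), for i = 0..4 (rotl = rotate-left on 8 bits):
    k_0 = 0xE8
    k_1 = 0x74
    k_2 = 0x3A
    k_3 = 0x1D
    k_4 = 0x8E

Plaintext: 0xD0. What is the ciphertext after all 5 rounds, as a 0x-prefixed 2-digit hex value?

0xBC

s_0 = plaintext = 0xD0
s_1 = Round(s_0, k_0) = 0x5E
s_2 = Round(s_1, k_1) = 0x7C
s_3 = Round(s_2, k_2) = 0x90
s_4 = Round(s_3, k_3) = 0x41
s_5 = Round(s_4, k_4) = 0xBC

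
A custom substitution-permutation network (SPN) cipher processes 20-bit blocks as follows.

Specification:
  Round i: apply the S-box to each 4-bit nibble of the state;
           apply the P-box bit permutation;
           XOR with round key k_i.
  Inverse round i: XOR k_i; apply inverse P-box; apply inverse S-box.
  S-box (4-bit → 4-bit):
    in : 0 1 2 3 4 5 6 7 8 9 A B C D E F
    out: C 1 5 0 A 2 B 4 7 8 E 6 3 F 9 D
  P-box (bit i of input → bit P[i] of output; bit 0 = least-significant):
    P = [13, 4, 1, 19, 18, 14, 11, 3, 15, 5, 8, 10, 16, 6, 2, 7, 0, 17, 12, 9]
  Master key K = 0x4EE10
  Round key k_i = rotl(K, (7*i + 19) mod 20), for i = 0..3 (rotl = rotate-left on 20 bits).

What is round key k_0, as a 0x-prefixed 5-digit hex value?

K = 0x4EE10
k_0 = rotl(K, (7*0+19) mod 20) = rotl(K, 19) = 0x27708

0x27708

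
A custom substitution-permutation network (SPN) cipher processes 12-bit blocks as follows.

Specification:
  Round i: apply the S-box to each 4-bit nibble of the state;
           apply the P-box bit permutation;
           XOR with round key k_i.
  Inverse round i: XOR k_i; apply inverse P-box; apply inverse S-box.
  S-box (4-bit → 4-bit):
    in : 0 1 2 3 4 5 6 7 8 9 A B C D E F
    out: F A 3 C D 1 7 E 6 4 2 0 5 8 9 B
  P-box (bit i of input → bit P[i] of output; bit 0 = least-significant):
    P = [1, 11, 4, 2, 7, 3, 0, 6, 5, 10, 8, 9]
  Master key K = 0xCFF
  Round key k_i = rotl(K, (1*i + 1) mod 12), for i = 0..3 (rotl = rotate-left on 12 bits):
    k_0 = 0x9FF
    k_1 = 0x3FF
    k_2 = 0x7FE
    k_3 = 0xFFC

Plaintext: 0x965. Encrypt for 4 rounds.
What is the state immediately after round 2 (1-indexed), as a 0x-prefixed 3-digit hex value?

0x6A0

s_0 = plaintext = 0x965
s_1 = Round(s_0, k_0) = 0x874
s_2 = Round(s_1, k_1) = 0x6A0
s_3 = Round(s_2, k_2) = 0xAC0
s_4 = Round(s_3, k_3) = 0x36B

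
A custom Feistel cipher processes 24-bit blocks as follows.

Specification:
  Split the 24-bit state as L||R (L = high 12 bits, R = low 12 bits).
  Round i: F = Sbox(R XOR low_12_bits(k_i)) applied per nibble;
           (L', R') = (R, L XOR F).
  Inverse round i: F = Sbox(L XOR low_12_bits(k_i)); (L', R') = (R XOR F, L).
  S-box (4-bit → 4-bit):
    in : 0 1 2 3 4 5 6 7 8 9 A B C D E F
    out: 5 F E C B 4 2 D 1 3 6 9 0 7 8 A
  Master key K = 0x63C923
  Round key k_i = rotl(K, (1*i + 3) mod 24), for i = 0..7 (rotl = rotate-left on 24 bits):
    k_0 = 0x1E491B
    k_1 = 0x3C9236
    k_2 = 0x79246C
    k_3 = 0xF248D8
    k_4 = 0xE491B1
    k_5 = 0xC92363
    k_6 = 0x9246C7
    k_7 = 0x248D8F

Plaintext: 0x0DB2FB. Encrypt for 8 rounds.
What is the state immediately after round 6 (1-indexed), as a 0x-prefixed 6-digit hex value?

0xFF9217

s_0 = plaintext = 0x0DB2FB
s_1 = Round(s_0, k_0) = 0x2FB95E
s_2 = Round(s_1, k_1) = 0x95EBDA
s_3 = Round(s_2, k_2) = 0xBDA3CC
s_4 = Round(s_3, k_3) = 0x3CC221
s_5 = Round(s_4, k_4) = 0x221FF9
s_6 = Round(s_5, k_5) = 0xFF9217
s_7 = Round(s_6, k_6) = 0x21748C
s_8 = Round(s_7, k_7) = 0x48C14B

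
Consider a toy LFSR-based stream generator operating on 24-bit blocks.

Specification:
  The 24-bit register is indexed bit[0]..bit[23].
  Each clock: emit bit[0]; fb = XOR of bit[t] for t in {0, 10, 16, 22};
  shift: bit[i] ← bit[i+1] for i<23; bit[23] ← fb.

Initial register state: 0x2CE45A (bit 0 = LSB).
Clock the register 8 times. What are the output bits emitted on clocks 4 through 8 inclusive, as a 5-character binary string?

11010

reg_0 = 0x2CE45A
clock 1: out=0, reg = 0x96722D
clock 2: out=1, reg = 0xCB3916
clock 3: out=0, reg = 0x659C8B
clock 4: out=1, reg = 0x32CE45
clock 5: out=1, reg = 0x196722
clock 6: out=0, reg = 0x0CB391
clock 7: out=1, reg = 0x8659C8
clock 8: out=0, reg = 0x432CE4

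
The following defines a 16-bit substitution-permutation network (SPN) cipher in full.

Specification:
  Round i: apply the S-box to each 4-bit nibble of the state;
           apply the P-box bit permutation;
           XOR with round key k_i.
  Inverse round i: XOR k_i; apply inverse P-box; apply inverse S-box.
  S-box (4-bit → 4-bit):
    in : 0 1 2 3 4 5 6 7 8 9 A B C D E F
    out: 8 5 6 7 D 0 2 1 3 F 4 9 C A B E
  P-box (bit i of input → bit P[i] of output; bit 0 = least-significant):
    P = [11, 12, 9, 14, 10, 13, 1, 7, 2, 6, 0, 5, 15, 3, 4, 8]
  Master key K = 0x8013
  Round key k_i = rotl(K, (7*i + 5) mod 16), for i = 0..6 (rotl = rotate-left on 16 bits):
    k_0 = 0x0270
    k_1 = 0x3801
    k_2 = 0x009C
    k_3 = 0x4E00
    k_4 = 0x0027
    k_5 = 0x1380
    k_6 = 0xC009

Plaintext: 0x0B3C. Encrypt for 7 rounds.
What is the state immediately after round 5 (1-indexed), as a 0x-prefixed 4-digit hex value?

0x3F26

s_0 = plaintext = 0x0B3C
s_1 = Round(s_0, k_0) = 0x6556
s_2 = Round(s_1, k_1) = 0x2809
s_3 = Round(s_2, k_2) = 0x5A40
s_4 = Round(s_3, k_3) = 0x0A83
s_5 = Round(s_4, k_4) = 0x3F26
s_6 = Round(s_5, k_5) = 0xA3FB
s_7 = Round(s_6, k_6) = 0xA8DE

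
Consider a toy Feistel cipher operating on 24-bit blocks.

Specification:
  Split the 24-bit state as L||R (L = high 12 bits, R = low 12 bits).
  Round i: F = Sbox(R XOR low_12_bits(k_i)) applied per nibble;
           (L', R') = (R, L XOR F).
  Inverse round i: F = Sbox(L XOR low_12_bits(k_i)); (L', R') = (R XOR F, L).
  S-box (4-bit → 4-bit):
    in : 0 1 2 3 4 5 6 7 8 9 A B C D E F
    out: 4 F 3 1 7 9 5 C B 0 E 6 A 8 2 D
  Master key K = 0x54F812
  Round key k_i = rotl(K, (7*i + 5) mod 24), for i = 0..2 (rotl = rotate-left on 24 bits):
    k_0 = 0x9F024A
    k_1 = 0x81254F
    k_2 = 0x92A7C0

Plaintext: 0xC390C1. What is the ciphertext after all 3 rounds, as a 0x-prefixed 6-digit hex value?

0xE65F66

s_0 = plaintext = 0xC390C1
s_1 = Round(s_0, k_0) = 0x0C1F8F
s_2 = Round(s_1, k_1) = 0xF8FE65
s_3 = Round(s_2, k_2) = 0xE65F66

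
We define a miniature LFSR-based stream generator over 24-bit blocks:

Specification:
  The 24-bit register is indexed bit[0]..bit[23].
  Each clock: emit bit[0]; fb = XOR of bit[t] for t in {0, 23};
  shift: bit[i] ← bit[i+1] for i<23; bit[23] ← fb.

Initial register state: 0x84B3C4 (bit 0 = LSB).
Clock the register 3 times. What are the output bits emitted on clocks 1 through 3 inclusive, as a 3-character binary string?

001

reg_0 = 0x84B3C4
clock 1: out=0, reg = 0xC259E2
clock 2: out=0, reg = 0xE12CF1
clock 3: out=1, reg = 0x709678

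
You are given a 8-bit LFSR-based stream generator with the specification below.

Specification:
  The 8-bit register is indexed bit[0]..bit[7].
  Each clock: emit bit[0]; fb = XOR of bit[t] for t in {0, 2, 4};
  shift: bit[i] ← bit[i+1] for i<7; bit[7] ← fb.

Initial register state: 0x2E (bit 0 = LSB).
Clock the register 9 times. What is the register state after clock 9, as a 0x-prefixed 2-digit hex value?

reg_0 = 0x2E
clock 1: out=0, reg = 0x97
clock 2: out=1, reg = 0xCB
clock 3: out=1, reg = 0xE5
clock 4: out=1, reg = 0x72
clock 5: out=0, reg = 0xB9
clock 6: out=1, reg = 0x5C
clock 7: out=0, reg = 0x2E
clock 8: out=0, reg = 0x97
clock 9: out=1, reg = 0xCB

0xCB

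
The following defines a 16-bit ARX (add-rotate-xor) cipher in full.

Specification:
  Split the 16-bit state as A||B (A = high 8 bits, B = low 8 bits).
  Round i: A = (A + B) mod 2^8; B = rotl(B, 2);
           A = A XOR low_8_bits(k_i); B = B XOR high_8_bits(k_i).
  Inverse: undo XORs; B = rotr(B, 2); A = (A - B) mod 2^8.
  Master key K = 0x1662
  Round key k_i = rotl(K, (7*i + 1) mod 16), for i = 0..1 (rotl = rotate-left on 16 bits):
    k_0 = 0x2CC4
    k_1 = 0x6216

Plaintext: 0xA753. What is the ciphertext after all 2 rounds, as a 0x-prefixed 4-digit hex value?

s_0 = plaintext = 0xA753
s_1 = Round(s_0, k_0) = 0x3E61
s_2 = Round(s_1, k_1) = 0x89E7

0x89E7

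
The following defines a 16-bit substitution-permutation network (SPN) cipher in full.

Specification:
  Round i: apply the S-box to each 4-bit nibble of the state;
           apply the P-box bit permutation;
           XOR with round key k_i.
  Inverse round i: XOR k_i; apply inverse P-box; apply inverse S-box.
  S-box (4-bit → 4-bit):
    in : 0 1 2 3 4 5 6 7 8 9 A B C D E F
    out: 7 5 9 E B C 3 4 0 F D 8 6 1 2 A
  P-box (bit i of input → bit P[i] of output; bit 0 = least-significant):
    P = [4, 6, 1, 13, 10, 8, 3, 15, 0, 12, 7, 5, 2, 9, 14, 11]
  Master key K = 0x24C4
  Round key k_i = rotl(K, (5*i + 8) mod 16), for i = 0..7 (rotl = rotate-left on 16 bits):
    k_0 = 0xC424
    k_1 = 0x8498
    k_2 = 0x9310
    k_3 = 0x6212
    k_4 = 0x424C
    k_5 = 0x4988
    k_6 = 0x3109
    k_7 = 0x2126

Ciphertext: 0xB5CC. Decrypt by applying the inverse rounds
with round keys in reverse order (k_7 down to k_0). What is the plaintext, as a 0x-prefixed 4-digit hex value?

0x177F

s_0 = ciphertext = 0xB5CC
s_1 = InvRound(s_0, k_7) = 0x83AC
s_2 = InvRound(s_1, k_6) = 0x69BB
s_3 = InvRound(s_2, k_5) = 0x828A
s_4 = InvRound(s_3, k_4) = 0x17BC
s_5 = InvRound(s_4, k_3) = 0x1305
s_6 = InvRound(s_5, k_2) = 0xDDBD
s_7 = InvRound(s_6, k_1) = 0xA4E8
s_8 = InvRound(s_7, k_0) = 0x177F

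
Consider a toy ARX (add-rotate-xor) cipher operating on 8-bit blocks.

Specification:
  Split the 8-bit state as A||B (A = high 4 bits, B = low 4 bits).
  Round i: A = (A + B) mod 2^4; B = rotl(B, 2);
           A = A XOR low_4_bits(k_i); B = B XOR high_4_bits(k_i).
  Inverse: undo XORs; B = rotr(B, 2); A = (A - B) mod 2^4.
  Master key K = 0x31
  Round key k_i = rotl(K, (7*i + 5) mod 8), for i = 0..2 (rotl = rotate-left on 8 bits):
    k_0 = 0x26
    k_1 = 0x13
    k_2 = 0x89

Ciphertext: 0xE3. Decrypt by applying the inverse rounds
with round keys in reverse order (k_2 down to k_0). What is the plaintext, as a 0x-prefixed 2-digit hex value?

s_0 = ciphertext = 0xE3
s_1 = InvRound(s_0, k_2) = 0x9E
s_2 = InvRound(s_1, k_1) = 0xBF
s_3 = InvRound(s_2, k_0) = 0x67

0x67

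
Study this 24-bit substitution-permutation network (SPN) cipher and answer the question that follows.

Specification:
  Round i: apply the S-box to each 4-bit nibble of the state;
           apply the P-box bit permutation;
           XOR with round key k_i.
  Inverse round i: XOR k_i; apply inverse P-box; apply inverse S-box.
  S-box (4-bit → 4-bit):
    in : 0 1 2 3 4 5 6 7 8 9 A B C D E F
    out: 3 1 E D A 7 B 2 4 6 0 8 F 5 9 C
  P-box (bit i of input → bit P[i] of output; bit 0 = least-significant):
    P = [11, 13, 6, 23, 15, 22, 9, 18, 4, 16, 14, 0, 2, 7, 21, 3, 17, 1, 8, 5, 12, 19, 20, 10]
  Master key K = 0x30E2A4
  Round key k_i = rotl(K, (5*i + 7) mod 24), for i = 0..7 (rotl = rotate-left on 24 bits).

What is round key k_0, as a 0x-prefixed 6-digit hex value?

0x715218

K = 0x30E2A4
k_0 = rotl(K, (5*0+7) mod 24) = rotl(K, 7) = 0x715218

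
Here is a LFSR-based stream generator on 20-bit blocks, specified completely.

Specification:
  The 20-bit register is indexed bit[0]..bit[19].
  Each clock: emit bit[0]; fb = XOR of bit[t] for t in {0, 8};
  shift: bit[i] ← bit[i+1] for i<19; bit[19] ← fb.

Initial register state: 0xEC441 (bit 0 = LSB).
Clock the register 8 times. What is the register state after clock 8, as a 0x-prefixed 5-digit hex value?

reg_0 = 0xEC441
clock 1: out=1, reg = 0xF6220
clock 2: out=0, reg = 0x7B110
clock 3: out=0, reg = 0xBD888
clock 4: out=0, reg = 0x5EC44
clock 5: out=0, reg = 0x2F622
clock 6: out=0, reg = 0x17B11
clock 7: out=1, reg = 0x0BD88
clock 8: out=0, reg = 0x85EC4

0x85EC4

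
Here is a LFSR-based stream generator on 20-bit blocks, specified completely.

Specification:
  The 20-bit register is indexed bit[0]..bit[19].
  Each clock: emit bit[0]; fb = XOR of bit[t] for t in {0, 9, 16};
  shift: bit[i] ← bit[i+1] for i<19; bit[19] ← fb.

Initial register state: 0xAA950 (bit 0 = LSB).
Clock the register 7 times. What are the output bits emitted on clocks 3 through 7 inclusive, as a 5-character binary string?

reg_0 = 0xAA950
clock 1: out=0, reg = 0x554A8
clock 2: out=0, reg = 0xAAA54
clock 3: out=0, reg = 0xD552A
clock 4: out=0, reg = 0xEAA95
clock 5: out=1, reg = 0x7554A
clock 6: out=0, reg = 0xBAAA5
clock 7: out=1, reg = 0xDD552

00101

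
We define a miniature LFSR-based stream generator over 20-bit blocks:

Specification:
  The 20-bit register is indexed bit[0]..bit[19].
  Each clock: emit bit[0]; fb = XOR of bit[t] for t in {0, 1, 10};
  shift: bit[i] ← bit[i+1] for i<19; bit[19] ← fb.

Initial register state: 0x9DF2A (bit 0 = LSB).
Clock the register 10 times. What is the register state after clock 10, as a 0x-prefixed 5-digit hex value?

reg_0 = 0x9DF2A
clock 1: out=0, reg = 0x4EF95
clock 2: out=1, reg = 0x277CA
clock 3: out=0, reg = 0x13BE5
clock 4: out=1, reg = 0x89DF2
clock 5: out=0, reg = 0x44EF9
clock 6: out=1, reg = 0x2277C
clock 7: out=0, reg = 0x913BE
clock 8: out=0, reg = 0xC89DF
clock 9: out=1, reg = 0x644EF
clock 10: out=1, reg = 0xB2277

0xB2277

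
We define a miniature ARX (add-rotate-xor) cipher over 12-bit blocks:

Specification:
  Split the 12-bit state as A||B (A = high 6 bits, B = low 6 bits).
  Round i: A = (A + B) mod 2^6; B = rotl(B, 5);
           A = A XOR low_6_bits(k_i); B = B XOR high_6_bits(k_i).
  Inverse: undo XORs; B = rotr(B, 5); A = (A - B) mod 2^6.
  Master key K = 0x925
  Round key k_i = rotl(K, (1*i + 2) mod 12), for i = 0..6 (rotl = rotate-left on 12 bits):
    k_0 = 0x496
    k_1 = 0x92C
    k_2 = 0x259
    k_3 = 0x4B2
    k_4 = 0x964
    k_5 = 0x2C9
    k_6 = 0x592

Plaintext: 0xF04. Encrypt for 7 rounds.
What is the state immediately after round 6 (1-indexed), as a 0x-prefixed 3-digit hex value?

0xC66

s_0 = plaintext = 0xF04
s_1 = Round(s_0, k_0) = 0x590
s_2 = Round(s_1, k_1) = 0x2AC
s_3 = Round(s_2, k_2) = 0xBDF
s_4 = Round(s_3, k_3) = 0xF3D
s_5 = Round(s_4, k_4) = 0x75B
s_6 = Round(s_5, k_5) = 0xC66
s_7 = Round(s_6, k_6) = 0x145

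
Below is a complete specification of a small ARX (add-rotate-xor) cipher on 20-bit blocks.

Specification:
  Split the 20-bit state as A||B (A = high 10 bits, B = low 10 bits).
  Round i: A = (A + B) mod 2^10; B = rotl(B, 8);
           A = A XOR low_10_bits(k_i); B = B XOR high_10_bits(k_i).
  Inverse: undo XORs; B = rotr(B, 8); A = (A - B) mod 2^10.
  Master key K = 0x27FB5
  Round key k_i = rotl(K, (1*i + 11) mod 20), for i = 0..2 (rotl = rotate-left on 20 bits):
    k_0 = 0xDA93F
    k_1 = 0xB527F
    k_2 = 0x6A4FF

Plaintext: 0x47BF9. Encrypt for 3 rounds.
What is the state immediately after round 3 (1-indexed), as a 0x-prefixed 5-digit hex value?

s_0 = plaintext = 0x47BF9
s_1 = Round(s_0, k_0) = 0x0A294
s_2 = Round(s_1, k_1) = 0x30E71
s_3 = Round(s_2, k_2) = 0xF2C35

0xF2C35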